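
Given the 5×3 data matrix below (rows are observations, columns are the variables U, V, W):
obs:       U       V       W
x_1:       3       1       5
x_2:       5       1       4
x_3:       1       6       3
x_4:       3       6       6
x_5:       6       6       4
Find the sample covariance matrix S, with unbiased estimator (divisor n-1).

Step 1 — column means:
  mean(U) = (3 + 5 + 1 + 3 + 6) / 5 = 18/5 = 3.6
  mean(V) = (1 + 1 + 6 + 6 + 6) / 5 = 20/5 = 4
  mean(W) = (5 + 4 + 3 + 6 + 4) / 5 = 22/5 = 4.4

Step 2 — sample covariance S[i,j] = (1/(n-1)) · Σ_k (x_{k,i} - mean_i) · (x_{k,j} - mean_j), with n-1 = 4.
  S[U,U] = ((-0.6)·(-0.6) + (1.4)·(1.4) + (-2.6)·(-2.6) + (-0.6)·(-0.6) + (2.4)·(2.4)) / 4 = 15.2/4 = 3.8
  S[U,V] = ((-0.6)·(-3) + (1.4)·(-3) + (-2.6)·(2) + (-0.6)·(2) + (2.4)·(2)) / 4 = -4/4 = -1
  S[U,W] = ((-0.6)·(0.6) + (1.4)·(-0.4) + (-2.6)·(-1.4) + (-0.6)·(1.6) + (2.4)·(-0.4)) / 4 = 0.8/4 = 0.2
  S[V,V] = ((-3)·(-3) + (-3)·(-3) + (2)·(2) + (2)·(2) + (2)·(2)) / 4 = 30/4 = 7.5
  S[V,W] = ((-3)·(0.6) + (-3)·(-0.4) + (2)·(-1.4) + (2)·(1.6) + (2)·(-0.4)) / 4 = -1/4 = -0.25
  S[W,W] = ((0.6)·(0.6) + (-0.4)·(-0.4) + (-1.4)·(-1.4) + (1.6)·(1.6) + (-0.4)·(-0.4)) / 4 = 5.2/4 = 1.3

S is symmetric (S[j,i] = S[i,j]). Assembling:

S = [[3.8, -1, 0.2],
 [-1, 7.5, -0.25],
 [0.2, -0.25, 1.3]]


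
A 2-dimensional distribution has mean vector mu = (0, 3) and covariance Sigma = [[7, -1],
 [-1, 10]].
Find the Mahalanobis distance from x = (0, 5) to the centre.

Step 1 — centre the observation: (x - mu) = (0, 2).

Step 2 — invert Sigma. det(Sigma) = 7·10 - (-1)² = 69.
  Sigma^{-1} = (1/det) · [[d, -b], [-b, a]] = [[0.1449, 0.0145],
 [0.0145, 0.1014]].

Step 3 — form the quadratic (x - mu)^T · Sigma^{-1} · (x - mu):
  Sigma^{-1} · (x - mu) = (0.029, 0.2029).
  (x - mu)^T · [Sigma^{-1} · (x - mu)] = (0)·(0.029) + (2)·(0.2029) = 0.4058.

Step 4 — take square root: d = √(0.4058) ≈ 0.637.

d(x, mu) = √(0.4058) ≈ 0.637


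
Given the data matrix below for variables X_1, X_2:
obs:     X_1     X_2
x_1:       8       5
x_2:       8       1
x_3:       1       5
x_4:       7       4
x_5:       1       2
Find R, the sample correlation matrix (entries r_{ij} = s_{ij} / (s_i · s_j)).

Step 1 — column means:
  mean(X_1) = (8 + 8 + 1 + 7 + 1) / 5 = 25/5 = 5
  mean(X_2) = (5 + 1 + 5 + 4 + 2) / 5 = 17/5 = 3.4

Step 2 — sample variances and covariances s[i,j] = (1/(n-1)) · Σ_k (x_{k,i} - mean_i) · (x_{k,j} - mean_j), with n-1 = 4:
  s[X_1,X_1] = ((3)·(3) + (3)·(3) + (-4)·(-4) + (2)·(2) + (-4)·(-4)) / 4 = 54/4 = 13.5
  s[X_1,X_2] = ((3)·(1.6) + (3)·(-2.4) + (-4)·(1.6) + (2)·(0.6) + (-4)·(-1.4)) / 4 = -2/4 = -0.5
  s[X_2,X_2] = ((1.6)·(1.6) + (-2.4)·(-2.4) + (1.6)·(1.6) + (0.6)·(0.6) + (-1.4)·(-1.4)) / 4 = 13.2/4 = 3.3
  Sample standard deviations s_i = √(s[i,i]):
  s(X_1) = √(13.5) = 3.6742
  s(X_2) = √(3.3) = 1.8166

Step 3 — r_{ij} = s_{ij} / (s_i · s_j):
  r[X_1,X_1] = 1 (diagonal).
  r[X_1,X_2] = -0.5 / (3.6742 · 1.8166) = -0.5 / 6.6746 = -0.0749
  r[X_2,X_2] = 1 (diagonal).

R is symmetric with unit diagonal. Assembling:

R = [[1, -0.0749],
 [-0.0749, 1]]


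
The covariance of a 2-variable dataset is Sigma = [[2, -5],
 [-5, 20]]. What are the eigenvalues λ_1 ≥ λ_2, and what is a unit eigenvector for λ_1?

Step 1 — characteristic polynomial of 2×2 Sigma:
  det(Sigma - λI) = λ² - trace · λ + det = 0.
  trace = 2 + 20 = 22, det = 2·20 - (-5)² = 15.
Step 2 — discriminant:
  Δ = trace² - 4·det = 484 - 60 = 424.
Step 3 — eigenvalues:
  λ = (trace ± √Δ)/2 = (22 ± 20.5913)/2,
  λ_1 = 21.2956,  λ_2 = 0.7044.

Step 4 — unit eigenvector for λ_1: solve (Sigma - λ_1 I)v = 0. First row:
  (2 - 21.2956)·v_x + (-5)·v_y = 0, i.e. (-19.2956)·v_x + (-5)·v_y = 0,
  so v ∝ (b, λ_1 - a) = (-5, 19.2956); multiply by -1 so the first entry is positive: u = (5, -19.2956).
  ||u|| = √((5)² + (-19.2956)²) = √(397.3213) ≈ 19.9329,
  v_1 = u/||u|| ≈ (0.2508, -0.968) (||v_1|| = 1).

λ_1 = 21.2956,  λ_2 = 0.7044;  v_1 ≈ (0.2508, -0.968)


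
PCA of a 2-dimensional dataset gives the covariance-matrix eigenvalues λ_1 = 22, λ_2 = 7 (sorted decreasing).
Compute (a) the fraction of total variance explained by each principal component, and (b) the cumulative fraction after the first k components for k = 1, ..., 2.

Step 1 — total variance = trace(Sigma) = Σ λ_i = 22 + 7 = 29.

Step 2 — fraction explained by component i = λ_i / Σ λ:
  PC1: 22/29 = 0.7586
  PC2: 7/29 = 0.2414

Step 3 — cumulative fraction after k components = (λ_1 + ... + λ_k) / Σ λ:
  k = 1: 22/29 = 0.7586
  k = 2: (22 + 7)/29 = 29/29 = 1

Summary (fraction, with percent):

explained: PC1 0.7586 (75.86%), PC2 0.2414 (24.14%);  cumulative: 0.7586, 1


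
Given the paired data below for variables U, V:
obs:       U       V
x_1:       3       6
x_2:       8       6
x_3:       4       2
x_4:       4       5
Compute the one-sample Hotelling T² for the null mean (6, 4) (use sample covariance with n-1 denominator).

Step 1 — sample mean vector:
  mean(U) = (3 + 8 + 4 + 4) / 4 = 19/4 = 4.75
  mean(V) = (6 + 6 + 2 + 5) / 4 = 19/4 = 4.75
  x̄ = (4.75, 4.75),  deviation x̄ - mu_0 = (4.75, 4.75) - (6, 4) = (-1.25, 0.75).

Step 2 — sample covariance matrix, S[i,j] = (1/(n-1)) · Σ_k (x_{k,i} - mean_i) · (x_{k,j} - mean_j), divisor n-1 = 3:
  S[U,U] = ((-1.75)·(-1.75) + (3.25)·(3.25) + (-0.75)·(-0.75) + (-0.75)·(-0.75)) / 3 = 14.75/3 = 4.9167
  S[U,V] = ((-1.75)·(1.25) + (3.25)·(1.25) + (-0.75)·(-2.75) + (-0.75)·(0.25)) / 3 = 3.75/3 = 1.25
  S[V,V] = ((1.25)·(1.25) + (1.25)·(1.25) + (-2.75)·(-2.75) + (0.25)·(0.25)) / 3 = 10.75/3 = 3.5833
  S = [[4.9167, 1.25],
 [1.25, 3.5833]].

Step 3 — invert S. det(S) = 4.9167·3.5833 - (1.25)² = 16.0556.
  S^{-1} = (1/det) · [[d, -b], [-b, a]] = [[0.2232, -0.0779],
 [-0.0779, 0.3062]].

Step 4 — quadratic form (x̄ - mu_0)^T · S^{-1} · (x̄ - mu_0):
  S^{-1} · (x̄ - mu_0) = (-0.3374, 0.327),
  (x̄ - mu_0)^T · [...] = (-1.25)·(-0.3374) + (0.75)·(0.327) = 0.667.

Step 5 — scale by n: T² = 4 · 0.667 = 2.6678.

T² ≈ 2.6678


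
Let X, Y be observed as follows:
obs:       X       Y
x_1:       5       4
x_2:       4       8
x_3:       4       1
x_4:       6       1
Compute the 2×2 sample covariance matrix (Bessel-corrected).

Step 1 — column means:
  mean(X) = (5 + 4 + 4 + 6) / 4 = 19/4 = 4.75
  mean(Y) = (4 + 8 + 1 + 1) / 4 = 14/4 = 3.5

Step 2 — sample covariance S[i,j] = (1/(n-1)) · Σ_k (x_{k,i} - mean_i) · (x_{k,j} - mean_j), with n-1 = 3.
  S[X,X] = ((0.25)·(0.25) + (-0.75)·(-0.75) + (-0.75)·(-0.75) + (1.25)·(1.25)) / 3 = 2.75/3 = 0.9167
  S[X,Y] = ((0.25)·(0.5) + (-0.75)·(4.5) + (-0.75)·(-2.5) + (1.25)·(-2.5)) / 3 = -4.5/3 = -1.5
  S[Y,Y] = ((0.5)·(0.5) + (4.5)·(4.5) + (-2.5)·(-2.5) + (-2.5)·(-2.5)) / 3 = 33/3 = 11

S is symmetric (S[j,i] = S[i,j]). Assembling:

S = [[0.9167, -1.5],
 [-1.5, 11]]


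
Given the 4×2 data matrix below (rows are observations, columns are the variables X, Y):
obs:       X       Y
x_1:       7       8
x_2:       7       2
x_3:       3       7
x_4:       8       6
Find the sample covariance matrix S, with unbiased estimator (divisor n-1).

Step 1 — column means:
  mean(X) = (7 + 7 + 3 + 8) / 4 = 25/4 = 6.25
  mean(Y) = (8 + 2 + 7 + 6) / 4 = 23/4 = 5.75

Step 2 — sample covariance S[i,j] = (1/(n-1)) · Σ_k (x_{k,i} - mean_i) · (x_{k,j} - mean_j), with n-1 = 3.
  S[X,X] = ((0.75)·(0.75) + (0.75)·(0.75) + (-3.25)·(-3.25) + (1.75)·(1.75)) / 3 = 14.75/3 = 4.9167
  S[X,Y] = ((0.75)·(2.25) + (0.75)·(-3.75) + (-3.25)·(1.25) + (1.75)·(0.25)) / 3 = -4.75/3 = -1.5833
  S[Y,Y] = ((2.25)·(2.25) + (-3.75)·(-3.75) + (1.25)·(1.25) + (0.25)·(0.25)) / 3 = 20.75/3 = 6.9167

S is symmetric (S[j,i] = S[i,j]). Assembling:

S = [[4.9167, -1.5833],
 [-1.5833, 6.9167]]


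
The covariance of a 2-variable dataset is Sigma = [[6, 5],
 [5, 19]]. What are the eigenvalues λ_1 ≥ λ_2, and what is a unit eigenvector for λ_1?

Step 1 — characteristic polynomial of 2×2 Sigma:
  det(Sigma - λI) = λ² - trace · λ + det = 0.
  trace = 6 + 19 = 25, det = 6·19 - (5)² = 89.
Step 2 — discriminant:
  Δ = trace² - 4·det = 625 - 356 = 269.
Step 3 — eigenvalues:
  λ = (trace ± √Δ)/2 = (25 ± 16.4012)/2,
  λ_1 = 20.7006,  λ_2 = 4.2994.

Step 4 — unit eigenvector for λ_1: solve (Sigma - λ_1 I)v = 0. First row:
  (6 - 20.7006)·v_x + (5)·v_y = 0, i.e. (-14.7006)·v_x + (5)·v_y = 0,
  so v ∝ (b, λ_1 - a) = (5, 14.7006) = u.
  ||u|| = √((5)² + (14.7006)²) = √(241.1079) ≈ 15.5277,
  v_1 = u/||u|| ≈ (0.322, 0.9467) (||v_1|| = 1).

λ_1 = 20.7006,  λ_2 = 4.2994;  v_1 ≈ (0.322, 0.9467)


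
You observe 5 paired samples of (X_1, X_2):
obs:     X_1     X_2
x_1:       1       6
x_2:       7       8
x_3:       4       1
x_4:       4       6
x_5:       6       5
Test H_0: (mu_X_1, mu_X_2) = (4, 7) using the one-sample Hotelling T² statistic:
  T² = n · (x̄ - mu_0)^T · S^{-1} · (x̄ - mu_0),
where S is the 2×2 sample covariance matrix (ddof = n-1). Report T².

Step 1 — sample mean vector:
  mean(X_1) = (1 + 7 + 4 + 4 + 6) / 5 = 22/5 = 4.4
  mean(X_2) = (6 + 8 + 1 + 6 + 5) / 5 = 26/5 = 5.2
  x̄ = (4.4, 5.2),  deviation x̄ - mu_0 = (4.4, 5.2) - (4, 7) = (0.4, -1.8).

Step 2 — sample covariance matrix, S[i,j] = (1/(n-1)) · Σ_k (x_{k,i} - mean_i) · (x_{k,j} - mean_j), divisor n-1 = 4:
  S[X_1,X_1] = ((-3.4)·(-3.4) + (2.6)·(2.6) + (-0.4)·(-0.4) + (-0.4)·(-0.4) + (1.6)·(1.6)) / 4 = 21.2/4 = 5.3
  S[X_1,X_2] = ((-3.4)·(0.8) + (2.6)·(2.8) + (-0.4)·(-4.2) + (-0.4)·(0.8) + (1.6)·(-0.2)) / 4 = 5.6/4 = 1.4
  S[X_2,X_2] = ((0.8)·(0.8) + (2.8)·(2.8) + (-4.2)·(-4.2) + (0.8)·(0.8) + (-0.2)·(-0.2)) / 4 = 26.8/4 = 6.7
  S = [[5.3, 1.4],
 [1.4, 6.7]].

Step 3 — invert S. det(S) = 5.3·6.7 - (1.4)² = 33.55.
  S^{-1} = (1/det) · [[d, -b], [-b, a]] = [[0.1997, -0.0417],
 [-0.0417, 0.158]].

Step 4 — quadratic form (x̄ - mu_0)^T · S^{-1} · (x̄ - mu_0):
  S^{-1} · (x̄ - mu_0) = (0.155, -0.301),
  (x̄ - mu_0)^T · [...] = (0.4)·(0.155) + (-1.8)·(-0.301) = 0.6039.

Step 5 — scale by n: T² = 5 · 0.6039 = 3.0194.

T² ≈ 3.0194


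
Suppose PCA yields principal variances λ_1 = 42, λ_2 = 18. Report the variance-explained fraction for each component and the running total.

Step 1 — total variance = trace(Sigma) = Σ λ_i = 42 + 18 = 60.

Step 2 — fraction explained by component i = λ_i / Σ λ:
  PC1: 42/60 = 0.7
  PC2: 18/60 = 0.3

Step 3 — cumulative fraction after k components = (λ_1 + ... + λ_k) / Σ λ:
  k = 1: 42/60 = 0.7
  k = 2: (42 + 18)/60 = 60/60 = 1

Summary (fraction, with percent):

explained: PC1 0.7 (70%), PC2 0.3 (30%);  cumulative: 0.7, 1


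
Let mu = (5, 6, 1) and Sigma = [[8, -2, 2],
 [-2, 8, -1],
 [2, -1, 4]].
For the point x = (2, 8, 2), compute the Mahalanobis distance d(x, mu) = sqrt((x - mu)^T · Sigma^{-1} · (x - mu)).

Step 1 — centre the observation: (x - mu) = (-3, 2, 1).

Step 2 — invert Sigma (cofactor / det for 3×3, or solve directly):
  Sigma^{-1} = [[0.149, 0.0288, -0.0673],
 [0.0288, 0.1346, 0.0192],
 [-0.0673, 0.0192, 0.2885]].

Step 3 — form the quadratic (x - mu)^T · Sigma^{-1} · (x - mu):
  Sigma^{-1} · (x - mu) = (-0.4567, 0.2019, 0.5288).
  (x - mu)^T · [Sigma^{-1} · (x - mu)] = (-3)·(-0.4567) + (2)·(0.2019) + (1)·(0.5288) = 2.3029.

Step 4 — take square root: d = √(2.3029) ≈ 1.5175.

d(x, mu) = √(2.3029) ≈ 1.5175


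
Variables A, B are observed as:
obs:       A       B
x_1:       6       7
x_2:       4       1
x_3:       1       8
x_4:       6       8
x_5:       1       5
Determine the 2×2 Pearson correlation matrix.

Step 1 — column means:
  mean(A) = (6 + 4 + 1 + 6 + 1) / 5 = 18/5 = 3.6
  mean(B) = (7 + 1 + 8 + 8 + 5) / 5 = 29/5 = 5.8

Step 2 — sample variances and covariances s[i,j] = (1/(n-1)) · Σ_k (x_{k,i} - mean_i) · (x_{k,j} - mean_j), with n-1 = 4:
  s[A,A] = ((2.4)·(2.4) + (0.4)·(0.4) + (-2.6)·(-2.6) + (2.4)·(2.4) + (-2.6)·(-2.6)) / 4 = 25.2/4 = 6.3
  s[A,B] = ((2.4)·(1.2) + (0.4)·(-4.8) + (-2.6)·(2.2) + (2.4)·(2.2) + (-2.6)·(-0.8)) / 4 = 2.6/4 = 0.65
  s[B,B] = ((1.2)·(1.2) + (-4.8)·(-4.8) + (2.2)·(2.2) + (2.2)·(2.2) + (-0.8)·(-0.8)) / 4 = 34.8/4 = 8.7
  Sample standard deviations s_i = √(s[i,i]):
  s(A) = √(6.3) = 2.51
  s(B) = √(8.7) = 2.9496

Step 3 — r_{ij} = s_{ij} / (s_i · s_j):
  r[A,A] = 1 (diagonal).
  r[A,B] = 0.65 / (2.51 · 2.9496) = 0.65 / 7.4034 = 0.0878
  r[B,B] = 1 (diagonal).

R is symmetric with unit diagonal. Assembling:

R = [[1, 0.0878],
 [0.0878, 1]]


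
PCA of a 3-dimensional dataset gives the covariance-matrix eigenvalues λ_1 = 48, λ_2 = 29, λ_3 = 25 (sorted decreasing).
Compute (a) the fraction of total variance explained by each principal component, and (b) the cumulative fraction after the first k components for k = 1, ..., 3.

Step 1 — total variance = trace(Sigma) = Σ λ_i = 48 + 29 + 25 = 102.

Step 2 — fraction explained by component i = λ_i / Σ λ:
  PC1: 48/102 = 0.4706
  PC2: 29/102 = 0.2843
  PC3: 25/102 = 0.2451

Step 3 — cumulative fraction after k components = (λ_1 + ... + λ_k) / Σ λ:
  k = 1: 48/102 = 0.4706
  k = 2: (48 + 29)/102 = 77/102 = 0.7549
  k = 3: (48 + 29 + 25)/102 = 102/102 = 1

Summary (fraction, with percent):

explained: PC1 0.4706 (47.06%), PC2 0.2843 (28.43%), PC3 0.2451 (24.51%);  cumulative: 0.4706, 0.7549, 1


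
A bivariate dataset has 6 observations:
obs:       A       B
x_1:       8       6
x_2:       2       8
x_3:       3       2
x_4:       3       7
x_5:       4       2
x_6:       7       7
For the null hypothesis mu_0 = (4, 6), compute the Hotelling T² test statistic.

Step 1 — sample mean vector:
  mean(A) = (8 + 2 + 3 + 3 + 4 + 7) / 6 = 27/6 = 4.5
  mean(B) = (6 + 8 + 2 + 7 + 2 + 7) / 6 = 32/6 = 5.3333
  x̄ = (4.5, 5.3333),  deviation x̄ - mu_0 = (4.5, 5.3333) - (4, 6) = (0.5, -0.6667).

Step 2 — sample covariance matrix, S[i,j] = (1/(n-1)) · Σ_k (x_{k,i} - mean_i) · (x_{k,j} - mean_j), divisor n-1 = 5:
  S[A,A] = ((3.5)·(3.5) + (-2.5)·(-2.5) + (-1.5)·(-1.5) + (-1.5)·(-1.5) + (-0.5)·(-0.5) + (2.5)·(2.5)) / 5 = 29.5/5 = 5.9
  S[A,B] = ((3.5)·(0.6667) + (-2.5)·(2.6667) + (-1.5)·(-3.3333) + (-1.5)·(1.6667) + (-0.5)·(-3.3333) + (2.5)·(1.6667)) / 5 = 4/5 = 0.8
  S[B,B] = ((0.6667)·(0.6667) + (2.6667)·(2.6667) + (-3.3333)·(-3.3333) + (1.6667)·(1.6667) + (-3.3333)·(-3.3333) + (1.6667)·(1.6667)) / 5 = 35.3333/5 = 7.0667
  S = [[5.9, 0.8],
 [0.8, 7.0667]].

Step 3 — invert S. det(S) = 5.9·7.0667 - (0.8)² = 41.0533.
  S^{-1} = (1/det) · [[d, -b], [-b, a]] = [[0.1721, -0.0195],
 [-0.0195, 0.1437]].

Step 4 — quadratic form (x̄ - mu_0)^T · S^{-1} · (x̄ - mu_0):
  S^{-1} · (x̄ - mu_0) = (0.0991, -0.1056),
  (x̄ - mu_0)^T · [...] = (0.5)·(0.0991) + (-0.6667)·(-0.1056) = 0.1199.

Step 5 — scale by n: T² = 6 · 0.1199 = 0.7194.

T² ≈ 0.7194


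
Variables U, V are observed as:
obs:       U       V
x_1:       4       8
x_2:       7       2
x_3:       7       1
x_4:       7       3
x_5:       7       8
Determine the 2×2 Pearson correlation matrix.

Step 1 — column means:
  mean(U) = (4 + 7 + 7 + 7 + 7) / 5 = 32/5 = 6.4
  mean(V) = (8 + 2 + 1 + 3 + 8) / 5 = 22/5 = 4.4

Step 2 — sample variances and covariances s[i,j] = (1/(n-1)) · Σ_k (x_{k,i} - mean_i) · (x_{k,j} - mean_j), with n-1 = 4:
  s[U,U] = ((-2.4)·(-2.4) + (0.6)·(0.6) + (0.6)·(0.6) + (0.6)·(0.6) + (0.6)·(0.6)) / 4 = 7.2/4 = 1.8
  s[U,V] = ((-2.4)·(3.6) + (0.6)·(-2.4) + (0.6)·(-3.4) + (0.6)·(-1.4) + (0.6)·(3.6)) / 4 = -10.8/4 = -2.7
  s[V,V] = ((3.6)·(3.6) + (-2.4)·(-2.4) + (-3.4)·(-3.4) + (-1.4)·(-1.4) + (3.6)·(3.6)) / 4 = 45.2/4 = 11.3
  Sample standard deviations s_i = √(s[i,i]):
  s(U) = √(1.8) = 1.3416
  s(V) = √(11.3) = 3.3615

Step 3 — r_{ij} = s_{ij} / (s_i · s_j):
  r[U,U] = 1 (diagonal).
  r[U,V] = -2.7 / (1.3416 · 3.3615) = -2.7 / 4.51 = -0.5987
  r[V,V] = 1 (diagonal).

R is symmetric with unit diagonal. Assembling:

R = [[1, -0.5987],
 [-0.5987, 1]]


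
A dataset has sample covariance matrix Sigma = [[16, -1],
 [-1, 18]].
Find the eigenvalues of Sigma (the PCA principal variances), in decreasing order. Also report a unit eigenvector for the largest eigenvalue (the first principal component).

Step 1 — characteristic polynomial of 2×2 Sigma:
  det(Sigma - λI) = λ² - trace · λ + det = 0.
  trace = 16 + 18 = 34, det = 16·18 - (-1)² = 287.
Step 2 — discriminant:
  Δ = trace² - 4·det = 1156 - 1148 = 8.
Step 3 — eigenvalues:
  λ = (trace ± √Δ)/2 = (34 ± 2.8284)/2,
  λ_1 = 18.4142,  λ_2 = 15.5858.

Step 4 — unit eigenvector for λ_1: solve (Sigma - λ_1 I)v = 0. First row:
  (16 - 18.4142)·v_x + (-1)·v_y = 0, i.e. (-2.4142)·v_x + (-1)·v_y = 0,
  so v ∝ (b, λ_1 - a) = (-1, 2.4142); multiply by -1 so the first entry is positive: u = (1, -2.4142).
  ||u|| = √((1)² + (-2.4142)²) = √(6.8284) ≈ 2.6131,
  v_1 = u/||u|| ≈ (0.3827, -0.9239) (||v_1|| = 1).

λ_1 = 18.4142,  λ_2 = 15.5858;  v_1 ≈ (0.3827, -0.9239)


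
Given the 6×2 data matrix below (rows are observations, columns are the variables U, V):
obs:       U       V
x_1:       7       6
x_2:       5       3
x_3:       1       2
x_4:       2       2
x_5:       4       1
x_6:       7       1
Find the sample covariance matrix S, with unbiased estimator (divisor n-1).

Step 1 — column means:
  mean(U) = (7 + 5 + 1 + 2 + 4 + 7) / 6 = 26/6 = 4.3333
  mean(V) = (6 + 3 + 2 + 2 + 1 + 1) / 6 = 15/6 = 2.5

Step 2 — sample covariance S[i,j] = (1/(n-1)) · Σ_k (x_{k,i} - mean_i) · (x_{k,j} - mean_j), with n-1 = 5.
  S[U,U] = ((2.6667)·(2.6667) + (0.6667)·(0.6667) + (-3.3333)·(-3.3333) + (-2.3333)·(-2.3333) + (-0.3333)·(-0.3333) + (2.6667)·(2.6667)) / 5 = 31.3333/5 = 6.2667
  S[U,V] = ((2.6667)·(3.5) + (0.6667)·(0.5) + (-3.3333)·(-0.5) + (-2.3333)·(-0.5) + (-0.3333)·(-1.5) + (2.6667)·(-1.5)) / 5 = 9/5 = 1.8
  S[V,V] = ((3.5)·(3.5) + (0.5)·(0.5) + (-0.5)·(-0.5) + (-0.5)·(-0.5) + (-1.5)·(-1.5) + (-1.5)·(-1.5)) / 5 = 17.5/5 = 3.5

S is symmetric (S[j,i] = S[i,j]). Assembling:

S = [[6.2667, 1.8],
 [1.8, 3.5]]


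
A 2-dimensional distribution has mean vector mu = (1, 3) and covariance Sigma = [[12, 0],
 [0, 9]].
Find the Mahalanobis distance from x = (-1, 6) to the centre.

Step 1 — centre the observation: (x - mu) = (-2, 3).

Step 2 — invert Sigma. det(Sigma) = 12·9 - (0)² = 108.
  Sigma^{-1} = (1/det) · [[d, -b], [-b, a]] = [[0.0833, 0],
 [0, 0.1111]].

Step 3 — form the quadratic (x - mu)^T · Sigma^{-1} · (x - mu):
  Sigma^{-1} · (x - mu) = (-0.1667, 0.3333).
  (x - mu)^T · [Sigma^{-1} · (x - mu)] = (-2)·(-0.1667) + (3)·(0.3333) = 1.3333.

Step 4 — take square root: d = √(1.3333) ≈ 1.1547.

d(x, mu) = √(1.3333) ≈ 1.1547


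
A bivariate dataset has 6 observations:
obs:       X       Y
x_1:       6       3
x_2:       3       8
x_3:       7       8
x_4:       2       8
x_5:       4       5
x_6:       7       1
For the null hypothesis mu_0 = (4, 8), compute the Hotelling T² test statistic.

Step 1 — sample mean vector:
  mean(X) = (6 + 3 + 7 + 2 + 4 + 7) / 6 = 29/6 = 4.8333
  mean(Y) = (3 + 8 + 8 + 8 + 5 + 1) / 6 = 33/6 = 5.5
  x̄ = (4.8333, 5.5),  deviation x̄ - mu_0 = (4.8333, 5.5) - (4, 8) = (0.8333, -2.5).

Step 2 — sample covariance matrix, S[i,j] = (1/(n-1)) · Σ_k (x_{k,i} - mean_i) · (x_{k,j} - mean_j), divisor n-1 = 5:
  S[X,X] = ((1.1667)·(1.1667) + (-1.8333)·(-1.8333) + (2.1667)·(2.1667) + (-2.8333)·(-2.8333) + (-0.8333)·(-0.8333) + (2.1667)·(2.1667)) / 5 = 22.8333/5 = 4.5667
  S[X,Y] = ((1.1667)·(-2.5) + (-1.8333)·(2.5) + (2.1667)·(2.5) + (-2.8333)·(2.5) + (-0.8333)·(-0.5) + (2.1667)·(-4.5)) / 5 = -18.5/5 = -3.7
  S[Y,Y] = ((-2.5)·(-2.5) + (2.5)·(2.5) + (2.5)·(2.5) + (2.5)·(2.5) + (-0.5)·(-0.5) + (-4.5)·(-4.5)) / 5 = 45.5/5 = 9.1
  S = [[4.5667, -3.7],
 [-3.7, 9.1]].

Step 3 — invert S. det(S) = 4.5667·9.1 - (-3.7)² = 27.8667.
  S^{-1} = (1/det) · [[d, -b], [-b, a]] = [[0.3266, 0.1328],
 [0.1328, 0.1639]].

Step 4 — quadratic form (x̄ - mu_0)^T · S^{-1} · (x̄ - mu_0):
  S^{-1} · (x̄ - mu_0) = (-0.0598, -0.299),
  (x̄ - mu_0)^T · [...] = (0.8333)·(-0.0598) + (-2.5)·(-0.299) = 0.6978.

Step 5 — scale by n: T² = 6 · 0.6978 = 4.1866.

T² ≈ 4.1866


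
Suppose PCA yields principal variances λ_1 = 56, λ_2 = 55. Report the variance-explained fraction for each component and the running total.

Step 1 — total variance = trace(Sigma) = Σ λ_i = 56 + 55 = 111.

Step 2 — fraction explained by component i = λ_i / Σ λ:
  PC1: 56/111 = 0.5045
  PC2: 55/111 = 0.4955

Step 3 — cumulative fraction after k components = (λ_1 + ... + λ_k) / Σ λ:
  k = 1: 56/111 = 0.5045
  k = 2: (56 + 55)/111 = 111/111 = 1

Summary (fraction, with percent):

explained: PC1 0.5045 (50.45%), PC2 0.4955 (49.55%);  cumulative: 0.5045, 1


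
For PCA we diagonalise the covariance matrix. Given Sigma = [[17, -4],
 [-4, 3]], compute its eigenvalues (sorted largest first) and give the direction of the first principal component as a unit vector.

Step 1 — characteristic polynomial of 2×2 Sigma:
  det(Sigma - λI) = λ² - trace · λ + det = 0.
  trace = 17 + 3 = 20, det = 17·3 - (-4)² = 35.
Step 2 — discriminant:
  Δ = trace² - 4·det = 400 - 140 = 260.
Step 3 — eigenvalues:
  λ = (trace ± √Δ)/2 = (20 ± 16.1245)/2,
  λ_1 = 18.0623,  λ_2 = 1.9377.

Step 4 — unit eigenvector for λ_1: solve (Sigma - λ_1 I)v = 0. First row:
  (17 - 18.0623)·v_x + (-4)·v_y = 0, i.e. (-1.0623)·v_x + (-4)·v_y = 0,
  so v ∝ (b, λ_1 - a) = (-4, 1.0623); multiply by -1 so the first entry is positive: u = (4, -1.0623).
  ||u|| = √((4)² + (-1.0623)²) = √(17.1284) ≈ 4.1386,
  v_1 = u/||u|| ≈ (0.9665, -0.2567) (||v_1|| = 1).

λ_1 = 18.0623,  λ_2 = 1.9377;  v_1 ≈ (0.9665, -0.2567)


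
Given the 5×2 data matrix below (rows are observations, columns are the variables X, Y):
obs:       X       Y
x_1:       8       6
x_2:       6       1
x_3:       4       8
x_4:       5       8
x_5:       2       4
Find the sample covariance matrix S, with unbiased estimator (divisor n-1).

Step 1 — column means:
  mean(X) = (8 + 6 + 4 + 5 + 2) / 5 = 25/5 = 5
  mean(Y) = (6 + 1 + 8 + 8 + 4) / 5 = 27/5 = 5.4

Step 2 — sample covariance S[i,j] = (1/(n-1)) · Σ_k (x_{k,i} - mean_i) · (x_{k,j} - mean_j), with n-1 = 4.
  S[X,X] = ((3)·(3) + (1)·(1) + (-1)·(-1) + (0)·(0) + (-3)·(-3)) / 4 = 20/4 = 5
  S[X,Y] = ((3)·(0.6) + (1)·(-4.4) + (-1)·(2.6) + (0)·(2.6) + (-3)·(-1.4)) / 4 = -1/4 = -0.25
  S[Y,Y] = ((0.6)·(0.6) + (-4.4)·(-4.4) + (2.6)·(2.6) + (2.6)·(2.6) + (-1.4)·(-1.4)) / 4 = 35.2/4 = 8.8

S is symmetric (S[j,i] = S[i,j]). Assembling:

S = [[5, -0.25],
 [-0.25, 8.8]]


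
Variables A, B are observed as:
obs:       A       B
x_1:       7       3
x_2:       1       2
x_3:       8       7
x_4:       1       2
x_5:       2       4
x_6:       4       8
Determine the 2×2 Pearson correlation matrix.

Step 1 — column means:
  mean(A) = (7 + 1 + 8 + 1 + 2 + 4) / 6 = 23/6 = 3.8333
  mean(B) = (3 + 2 + 7 + 2 + 4 + 8) / 6 = 26/6 = 4.3333

Step 2 — sample variances and covariances s[i,j] = (1/(n-1)) · Σ_k (x_{k,i} - mean_i) · (x_{k,j} - mean_j), with n-1 = 5:
  s[A,A] = ((3.1667)·(3.1667) + (-2.8333)·(-2.8333) + (4.1667)·(4.1667) + (-2.8333)·(-2.8333) + (-1.8333)·(-1.8333) + (0.1667)·(0.1667)) / 5 = 46.8333/5 = 9.3667
  s[A,B] = ((3.1667)·(-1.3333) + (-2.8333)·(-2.3333) + (4.1667)·(2.6667) + (-2.8333)·(-2.3333) + (-1.8333)·(-0.3333) + (0.1667)·(3.6667)) / 5 = 21.3333/5 = 4.2667
  s[B,B] = ((-1.3333)·(-1.3333) + (-2.3333)·(-2.3333) + (2.6667)·(2.6667) + (-2.3333)·(-2.3333) + (-0.3333)·(-0.3333) + (3.6667)·(3.6667)) / 5 = 33.3333/5 = 6.6667
  Sample standard deviations s_i = √(s[i,i]):
  s(A) = √(9.3667) = 3.0605
  s(B) = √(6.6667) = 2.582

Step 3 — r_{ij} = s_{ij} / (s_i · s_j):
  r[A,A] = 1 (diagonal).
  r[A,B] = 4.2667 / (3.0605 · 2.582) = 4.2667 / 7.9022 = 0.5399
  r[B,B] = 1 (diagonal).

R is symmetric with unit diagonal. Assembling:

R = [[1, 0.5399],
 [0.5399, 1]]


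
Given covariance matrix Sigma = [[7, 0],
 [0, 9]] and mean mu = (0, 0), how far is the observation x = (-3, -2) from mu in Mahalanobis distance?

Step 1 — centre the observation: (x - mu) = (-3, -2).

Step 2 — invert Sigma. det(Sigma) = 7·9 - (0)² = 63.
  Sigma^{-1} = (1/det) · [[d, -b], [-b, a]] = [[0.1429, 0],
 [0, 0.1111]].

Step 3 — form the quadratic (x - mu)^T · Sigma^{-1} · (x - mu):
  Sigma^{-1} · (x - mu) = (-0.4286, -0.2222).
  (x - mu)^T · [Sigma^{-1} · (x - mu)] = (-3)·(-0.4286) + (-2)·(-0.2222) = 1.7302.

Step 4 — take square root: d = √(1.7302) ≈ 1.3154.

d(x, mu) = √(1.7302) ≈ 1.3154


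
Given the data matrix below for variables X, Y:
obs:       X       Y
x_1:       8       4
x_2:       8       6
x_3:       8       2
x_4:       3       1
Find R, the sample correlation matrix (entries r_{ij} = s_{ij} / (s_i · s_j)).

Step 1 — column means:
  mean(X) = (8 + 8 + 8 + 3) / 4 = 27/4 = 6.75
  mean(Y) = (4 + 6 + 2 + 1) / 4 = 13/4 = 3.25

Step 2 — sample variances and covariances s[i,j] = (1/(n-1)) · Σ_k (x_{k,i} - mean_i) · (x_{k,j} - mean_j), with n-1 = 3:
  s[X,X] = ((1.25)·(1.25) + (1.25)·(1.25) + (1.25)·(1.25) + (-3.75)·(-3.75)) / 3 = 18.75/3 = 6.25
  s[X,Y] = ((1.25)·(0.75) + (1.25)·(2.75) + (1.25)·(-1.25) + (-3.75)·(-2.25)) / 3 = 11.25/3 = 3.75
  s[Y,Y] = ((0.75)·(0.75) + (2.75)·(2.75) + (-1.25)·(-1.25) + (-2.25)·(-2.25)) / 3 = 14.75/3 = 4.9167
  Sample standard deviations s_i = √(s[i,i]):
  s(X) = √(6.25) = 2.5
  s(Y) = √(4.9167) = 2.2174

Step 3 — r_{ij} = s_{ij} / (s_i · s_j):
  r[X,X] = 1 (diagonal).
  r[X,Y] = 3.75 / (2.5 · 2.2174) = 3.75 / 5.5434 = 0.6765
  r[Y,Y] = 1 (diagonal).

R is symmetric with unit diagonal. Assembling:

R = [[1, 0.6765],
 [0.6765, 1]]


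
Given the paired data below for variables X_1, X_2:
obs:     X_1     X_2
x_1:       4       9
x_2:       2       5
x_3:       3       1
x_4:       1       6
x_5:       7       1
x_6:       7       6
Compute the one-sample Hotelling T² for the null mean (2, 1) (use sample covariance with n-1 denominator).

Step 1 — sample mean vector:
  mean(X_1) = (4 + 2 + 3 + 1 + 7 + 7) / 6 = 24/6 = 4
  mean(X_2) = (9 + 5 + 1 + 6 + 1 + 6) / 6 = 28/6 = 4.6667
  x̄ = (4, 4.6667),  deviation x̄ - mu_0 = (4, 4.6667) - (2, 1) = (2, 3.6667).

Step 2 — sample covariance matrix, S[i,j] = (1/(n-1)) · Σ_k (x_{k,i} - mean_i) · (x_{k,j} - mean_j), divisor n-1 = 5:
  S[X_1,X_1] = ((0)·(0) + (-2)·(-2) + (-1)·(-1) + (-3)·(-3) + (3)·(3) + (3)·(3)) / 5 = 32/5 = 6.4
  S[X_1,X_2] = ((0)·(4.3333) + (-2)·(0.3333) + (-1)·(-3.6667) + (-3)·(1.3333) + (3)·(-3.6667) + (3)·(1.3333)) / 5 = -8/5 = -1.6
  S[X_2,X_2] = ((4.3333)·(4.3333) + (0.3333)·(0.3333) + (-3.6667)·(-3.6667) + (1.3333)·(1.3333) + (-3.6667)·(-3.6667) + (1.3333)·(1.3333)) / 5 = 49.3333/5 = 9.8667
  S = [[6.4, -1.6],
 [-1.6, 9.8667]].

Step 3 — invert S. det(S) = 6.4·9.8667 - (-1.6)² = 60.5867.
  S^{-1} = (1/det) · [[d, -b], [-b, a]] = [[0.1629, 0.0264],
 [0.0264, 0.1056]].

Step 4 — quadratic form (x̄ - mu_0)^T · S^{-1} · (x̄ - mu_0):
  S^{-1} · (x̄ - mu_0) = (0.4225, 0.4401),
  (x̄ - mu_0)^T · [...] = (2)·(0.4225) + (3.6667)·(0.4401) = 2.4589.

Step 5 — scale by n: T² = 6 · 2.4589 = 14.7535.

T² ≈ 14.7535


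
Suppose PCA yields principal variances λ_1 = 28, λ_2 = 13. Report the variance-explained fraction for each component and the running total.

Step 1 — total variance = trace(Sigma) = Σ λ_i = 28 + 13 = 41.

Step 2 — fraction explained by component i = λ_i / Σ λ:
  PC1: 28/41 = 0.6829
  PC2: 13/41 = 0.3171

Step 3 — cumulative fraction after k components = (λ_1 + ... + λ_k) / Σ λ:
  k = 1: 28/41 = 0.6829
  k = 2: (28 + 13)/41 = 41/41 = 1

Summary (fraction, with percent):

explained: PC1 0.6829 (68.29%), PC2 0.3171 (31.71%);  cumulative: 0.6829, 1


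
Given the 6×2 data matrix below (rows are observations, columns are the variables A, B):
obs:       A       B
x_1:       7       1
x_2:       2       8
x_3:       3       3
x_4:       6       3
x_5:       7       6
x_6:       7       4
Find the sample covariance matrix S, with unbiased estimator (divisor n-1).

Step 1 — column means:
  mean(A) = (7 + 2 + 3 + 6 + 7 + 7) / 6 = 32/6 = 5.3333
  mean(B) = (1 + 8 + 3 + 3 + 6 + 4) / 6 = 25/6 = 4.1667

Step 2 — sample covariance S[i,j] = (1/(n-1)) · Σ_k (x_{k,i} - mean_i) · (x_{k,j} - mean_j), with n-1 = 5.
  S[A,A] = ((1.6667)·(1.6667) + (-3.3333)·(-3.3333) + (-2.3333)·(-2.3333) + (0.6667)·(0.6667) + (1.6667)·(1.6667) + (1.6667)·(1.6667)) / 5 = 25.3333/5 = 5.0667
  S[A,B] = ((1.6667)·(-3.1667) + (-3.3333)·(3.8333) + (-2.3333)·(-1.1667) + (0.6667)·(-1.1667) + (1.6667)·(1.8333) + (1.6667)·(-0.1667)) / 5 = -13.3333/5 = -2.6667
  S[B,B] = ((-3.1667)·(-3.1667) + (3.8333)·(3.8333) + (-1.1667)·(-1.1667) + (-1.1667)·(-1.1667) + (1.8333)·(1.8333) + (-0.1667)·(-0.1667)) / 5 = 30.8333/5 = 6.1667

S is symmetric (S[j,i] = S[i,j]). Assembling:

S = [[5.0667, -2.6667],
 [-2.6667, 6.1667]]


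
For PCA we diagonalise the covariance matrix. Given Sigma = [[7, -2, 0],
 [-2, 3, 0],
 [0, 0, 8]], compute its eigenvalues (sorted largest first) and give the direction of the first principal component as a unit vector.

Step 1 — characteristic polynomial p(λ) = det(λI - Sigma) = λ³ - tr·λ² + c_1·λ - det, where tr = trace, c_1 = sum of the principal 2×2 minors, det = det(Sigma):
  tr = 7 + 3 + 8 = 18,
  c_1 = (7·3 - (-2)²) + (7·8 - (0)²) + (3·8 - (0)²) = 17 + 56 + 24 = 97,
  det = 7·(3·8 - (0)²) - (-2)·((-2)·8 - (0)·(0)) + (0)·((-2)·(0) - 3·(0)) = 7·(24) - (-2)·(-16) + (0)·(0) = 136.
  So p(λ) = λ³ - 18λ² + 97λ - 136.
Step 2 — look for an integer root (rational root theorem: any rational root is an integer divisor of 136). Testing λ = 8:
  p(8) = 512 - 1152 + 776 - 136 = 0  ✓
  Dividing out (λ - 8): p(λ) = (λ - 8)(λ² - 10λ + 17).
Step 3 — remaining eigenvalues from the quadratic λ² - 10λ + 17 = 0:
  Δ = 10² - 4·17 = 100 - 68 = 32,  λ = (10 ± √32)/2 = (10 ± 5.6569)/2 ≈ 7.8284 or 2.1716.
  Sorted: λ_1 = 8,  λ_2 = 7.8284,  λ_3 = 2.1716  (check: sum = 18 = tr ✓).

Step 4 — unit eigenvector for λ_1 = 8: v spans the null space of (Sigma - λ_1 I), whose rows are
  r_1 = (-1, -2, 0),  r_2 = (-2, -5, 0),  r_3 = (0, 0, 0).
  v is orthogonal to every row, so take v ∝ r_1 × r_2 = ((-2)·(0) - (0)·(-5), (0)·(-2) - (-1)·(0), (-1)·(-5) - (-2)·(-2)) = (0, 0, 1).
  Let u = (0, 0, 1).
  ||u|| = √((0)² + (0)² + (1)²) = √(1) = 1,  v_1 = u/||u|| ≈ (0, 0, 1) (||v_1|| = 1).

λ_1 = 8,  λ_2 = 7.8284,  λ_3 = 2.1716;  v_1 ≈ (0, 0, 1)


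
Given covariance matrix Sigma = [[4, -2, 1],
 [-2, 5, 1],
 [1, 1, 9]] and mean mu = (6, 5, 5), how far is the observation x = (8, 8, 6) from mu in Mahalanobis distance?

Step 1 — centre the observation: (x - mu) = (2, 3, 1).

Step 2 — invert Sigma (cofactor / det for 3×3, or solve directly):
  Sigma^{-1} = [[0.3359, 0.145, -0.0534],
 [0.145, 0.2672, -0.0458],
 [-0.0534, -0.0458, 0.1221]].

Step 3 — form the quadratic (x - mu)^T · Sigma^{-1} · (x - mu):
  Sigma^{-1} · (x - mu) = (1.0534, 1.0458, -0.1221).
  (x - mu)^T · [Sigma^{-1} · (x - mu)] = (2)·(1.0534) + (3)·(1.0458) + (1)·(-0.1221) = 5.1221.

Step 4 — take square root: d = √(5.1221) ≈ 2.2632.

d(x, mu) = √(5.1221) ≈ 2.2632


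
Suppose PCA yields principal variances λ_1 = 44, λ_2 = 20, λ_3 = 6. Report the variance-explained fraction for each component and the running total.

Step 1 — total variance = trace(Sigma) = Σ λ_i = 44 + 20 + 6 = 70.

Step 2 — fraction explained by component i = λ_i / Σ λ:
  PC1: 44/70 = 0.6286
  PC2: 20/70 = 0.2857
  PC3: 6/70 = 0.0857

Step 3 — cumulative fraction after k components = (λ_1 + ... + λ_k) / Σ λ:
  k = 1: 44/70 = 0.6286
  k = 2: (44 + 20)/70 = 64/70 = 0.9143
  k = 3: (44 + 20 + 6)/70 = 70/70 = 1

Summary (fraction, with percent):

explained: PC1 0.6286 (62.86%), PC2 0.2857 (28.57%), PC3 0.0857 (8.57%);  cumulative: 0.6286, 0.9143, 1


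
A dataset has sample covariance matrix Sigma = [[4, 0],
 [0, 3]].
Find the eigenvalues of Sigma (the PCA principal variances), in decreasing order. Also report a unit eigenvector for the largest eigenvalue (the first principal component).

Step 1 — characteristic polynomial of 2×2 Sigma:
  det(Sigma - λI) = λ² - trace · λ + det = 0.
  trace = 4 + 3 = 7, det = 4·3 - (0)² = 12.
Step 2 — discriminant:
  Δ = trace² - 4·det = 49 - 48 = 1.
Step 3 — eigenvalues:
  λ = (trace ± √Δ)/2 = (7 ± 1)/2,
  λ_1 = 4,  λ_2 = 3.

Step 4 — unit eigenvector for λ_1: Sigma is diagonal, so its eigenvectors are the coordinate axes. λ_1 = 4 is the diagonal entry on the first coordinate axis, hence
  v_1 = (1, 0) (||v_1|| = 1).

λ_1 = 4,  λ_2 = 3;  v_1 ≈ (1, 0)


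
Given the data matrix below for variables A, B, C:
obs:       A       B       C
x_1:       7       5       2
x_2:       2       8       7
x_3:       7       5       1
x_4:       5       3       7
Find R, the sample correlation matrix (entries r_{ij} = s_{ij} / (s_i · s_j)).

Step 1 — column means:
  mean(A) = (7 + 2 + 7 + 5) / 4 = 21/4 = 5.25
  mean(B) = (5 + 8 + 5 + 3) / 4 = 21/4 = 5.25
  mean(C) = (2 + 7 + 1 + 7) / 4 = 17/4 = 4.25

Step 2 — sample variances and covariances s[i,j] = (1/(n-1)) · Σ_k (x_{k,i} - mean_i) · (x_{k,j} - mean_j), with n-1 = 3:
  s[A,A] = ((1.75)·(1.75) + (-3.25)·(-3.25) + (1.75)·(1.75) + (-0.25)·(-0.25)) / 3 = 16.75/3 = 5.5833
  s[A,B] = ((1.75)·(-0.25) + (-3.25)·(2.75) + (1.75)·(-0.25) + (-0.25)·(-2.25)) / 3 = -9.25/3 = -3.0833
  s[A,C] = ((1.75)·(-2.25) + (-3.25)·(2.75) + (1.75)·(-3.25) + (-0.25)·(2.75)) / 3 = -19.25/3 = -6.4167
  s[B,B] = ((-0.25)·(-0.25) + (2.75)·(2.75) + (-0.25)·(-0.25) + (-2.25)·(-2.25)) / 3 = 12.75/3 = 4.25
  s[B,C] = ((-0.25)·(-2.25) + (2.75)·(2.75) + (-0.25)·(-3.25) + (-2.25)·(2.75)) / 3 = 2.75/3 = 0.9167
  s[C,C] = ((-2.25)·(-2.25) + (2.75)·(2.75) + (-3.25)·(-3.25) + (2.75)·(2.75)) / 3 = 30.75/3 = 10.25
  Sample standard deviations s_i = √(s[i,i]):
  s(A) = √(5.5833) = 2.3629
  s(B) = √(4.25) = 2.0616
  s(C) = √(10.25) = 3.2016

Step 3 — r_{ij} = s_{ij} / (s_i · s_j):
  r[A,A] = 1 (diagonal).
  r[A,B] = -3.0833 / (2.3629 · 2.0616) = -3.0833 / 4.8713 = -0.633
  r[A,C] = -6.4167 / (2.3629 · 3.2016) = -6.4167 / 7.565 = -0.8482
  r[B,B] = 1 (diagonal).
  r[B,C] = 0.9167 / (2.0616 · 3.2016) = 0.9167 / 6.6002 = 0.1389
  r[C,C] = 1 (diagonal).

R is symmetric with unit diagonal. Assembling:

R = [[1, -0.633, -0.8482],
 [-0.633, 1, 0.1389],
 [-0.8482, 0.1389, 1]]


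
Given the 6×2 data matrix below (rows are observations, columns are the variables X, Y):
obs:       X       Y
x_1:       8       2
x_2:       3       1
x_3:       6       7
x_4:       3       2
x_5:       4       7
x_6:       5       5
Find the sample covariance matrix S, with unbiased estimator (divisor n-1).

Step 1 — column means:
  mean(X) = (8 + 3 + 6 + 3 + 4 + 5) / 6 = 29/6 = 4.8333
  mean(Y) = (2 + 1 + 7 + 2 + 7 + 5) / 6 = 24/6 = 4

Step 2 — sample covariance S[i,j] = (1/(n-1)) · Σ_k (x_{k,i} - mean_i) · (x_{k,j} - mean_j), with n-1 = 5.
  S[X,X] = ((3.1667)·(3.1667) + (-1.8333)·(-1.8333) + (1.1667)·(1.1667) + (-1.8333)·(-1.8333) + (-0.8333)·(-0.8333) + (0.1667)·(0.1667)) / 5 = 18.8333/5 = 3.7667
  S[X,Y] = ((3.1667)·(-2) + (-1.8333)·(-3) + (1.1667)·(3) + (-1.8333)·(-2) + (-0.8333)·(3) + (0.1667)·(1)) / 5 = 4/5 = 0.8
  S[Y,Y] = ((-2)·(-2) + (-3)·(-3) + (3)·(3) + (-2)·(-2) + (3)·(3) + (1)·(1)) / 5 = 36/5 = 7.2

S is symmetric (S[j,i] = S[i,j]). Assembling:

S = [[3.7667, 0.8],
 [0.8, 7.2]]


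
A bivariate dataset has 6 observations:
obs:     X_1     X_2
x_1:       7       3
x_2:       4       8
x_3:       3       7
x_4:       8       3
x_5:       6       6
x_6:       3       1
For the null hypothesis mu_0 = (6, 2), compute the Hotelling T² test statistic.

Step 1 — sample mean vector:
  mean(X_1) = (7 + 4 + 3 + 8 + 6 + 3) / 6 = 31/6 = 5.1667
  mean(X_2) = (3 + 8 + 7 + 3 + 6 + 1) / 6 = 28/6 = 4.6667
  x̄ = (5.1667, 4.6667),  deviation x̄ - mu_0 = (5.1667, 4.6667) - (6, 2) = (-0.8333, 2.6667).

Step 2 — sample covariance matrix, S[i,j] = (1/(n-1)) · Σ_k (x_{k,i} - mean_i) · (x_{k,j} - mean_j), divisor n-1 = 5:
  S[X_1,X_1] = ((1.8333)·(1.8333) + (-1.1667)·(-1.1667) + (-2.1667)·(-2.1667) + (2.8333)·(2.8333) + (0.8333)·(0.8333) + (-2.1667)·(-2.1667)) / 5 = 22.8333/5 = 4.5667
  S[X_1,X_2] = ((1.8333)·(-1.6667) + (-1.1667)·(3.3333) + (-2.1667)·(2.3333) + (2.8333)·(-1.6667) + (0.8333)·(1.3333) + (-2.1667)·(-3.6667)) / 5 = -7.6667/5 = -1.5333
  S[X_2,X_2] = ((-1.6667)·(-1.6667) + (3.3333)·(3.3333) + (2.3333)·(2.3333) + (-1.6667)·(-1.6667) + (1.3333)·(1.3333) + (-3.6667)·(-3.6667)) / 5 = 37.3333/5 = 7.4667
  S = [[4.5667, -1.5333],
 [-1.5333, 7.4667]].

Step 3 — invert S. det(S) = 4.5667·7.4667 - (-1.5333)² = 31.7467.
  S^{-1} = (1/det) · [[d, -b], [-b, a]] = [[0.2352, 0.0483],
 [0.0483, 0.1438]].

Step 4 — quadratic form (x̄ - mu_0)^T · S^{-1} · (x̄ - mu_0):
  S^{-1} · (x̄ - mu_0) = (-0.0672, 0.3433),
  (x̄ - mu_0)^T · [...] = (-0.8333)·(-0.0672) + (2.6667)·(0.3433) = 0.9716.

Step 5 — scale by n: T² = 6 · 0.9716 = 5.8295.

T² ≈ 5.8295


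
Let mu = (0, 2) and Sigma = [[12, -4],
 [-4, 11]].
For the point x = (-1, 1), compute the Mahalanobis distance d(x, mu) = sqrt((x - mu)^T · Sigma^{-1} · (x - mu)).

Step 1 — centre the observation: (x - mu) = (-1, -1).

Step 2 — invert Sigma. det(Sigma) = 12·11 - (-4)² = 116.
  Sigma^{-1} = (1/det) · [[d, -b], [-b, a]] = [[0.0948, 0.0345],
 [0.0345, 0.1034]].

Step 3 — form the quadratic (x - mu)^T · Sigma^{-1} · (x - mu):
  Sigma^{-1} · (x - mu) = (-0.1293, -0.1379).
  (x - mu)^T · [Sigma^{-1} · (x - mu)] = (-1)·(-0.1293) + (-1)·(-0.1379) = 0.2672.

Step 4 — take square root: d = √(0.2672) ≈ 0.517.

d(x, mu) = √(0.2672) ≈ 0.517


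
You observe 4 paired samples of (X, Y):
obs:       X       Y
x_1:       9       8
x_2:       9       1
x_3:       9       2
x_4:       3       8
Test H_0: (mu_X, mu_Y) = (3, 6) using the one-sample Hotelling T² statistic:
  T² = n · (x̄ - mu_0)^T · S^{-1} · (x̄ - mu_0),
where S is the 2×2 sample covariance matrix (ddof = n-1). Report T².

Step 1 — sample mean vector:
  mean(X) = (9 + 9 + 9 + 3) / 4 = 30/4 = 7.5
  mean(Y) = (8 + 1 + 2 + 8) / 4 = 19/4 = 4.75
  x̄ = (7.5, 4.75),  deviation x̄ - mu_0 = (7.5, 4.75) - (3, 6) = (4.5, -1.25).

Step 2 — sample covariance matrix, S[i,j] = (1/(n-1)) · Σ_k (x_{k,i} - mean_i) · (x_{k,j} - mean_j), divisor n-1 = 3:
  S[X,X] = ((1.5)·(1.5) + (1.5)·(1.5) + (1.5)·(1.5) + (-4.5)·(-4.5)) / 3 = 27/3 = 9
  S[X,Y] = ((1.5)·(3.25) + (1.5)·(-3.75) + (1.5)·(-2.75) + (-4.5)·(3.25)) / 3 = -19.5/3 = -6.5
  S[Y,Y] = ((3.25)·(3.25) + (-3.75)·(-3.75) + (-2.75)·(-2.75) + (3.25)·(3.25)) / 3 = 42.75/3 = 14.25
  S = [[9, -6.5],
 [-6.5, 14.25]].

Step 3 — invert S. det(S) = 9·14.25 - (-6.5)² = 86.
  S^{-1} = (1/det) · [[d, -b], [-b, a]] = [[0.1657, 0.0756],
 [0.0756, 0.1047]].

Step 4 — quadratic form (x̄ - mu_0)^T · S^{-1} · (x̄ - mu_0):
  S^{-1} · (x̄ - mu_0) = (0.6512, 0.2093),
  (x̄ - mu_0)^T · [...] = (4.5)·(0.6512) + (-1.25)·(0.2093) = 2.6686.

Step 5 — scale by n: T² = 4 · 2.6686 = 10.6744.

T² ≈ 10.6744


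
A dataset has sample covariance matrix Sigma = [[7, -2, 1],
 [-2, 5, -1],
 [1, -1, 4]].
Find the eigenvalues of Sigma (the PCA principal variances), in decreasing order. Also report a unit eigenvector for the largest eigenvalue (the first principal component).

Step 1 — characteristic polynomial p(λ) = det(λI - Sigma) = λ³ - tr·λ² + c_1·λ - det, where tr = trace, c_1 = sum of the principal 2×2 minors, det = det(Sigma):
  tr = 7 + 5 + 4 = 16,
  c_1 = (7·5 - (-2)²) + (7·4 - (1)²) + (5·4 - (-1)²) = 31 + 27 + 19 = 77,
  det = 7·(5·4 - (-1)²) - (-2)·((-2)·4 - (-1)·(1)) + (1)·((-2)·(-1) - 5·(1)) = 7·(19) - (-2)·(-7) + (1)·(-3) = 116.
  So p(λ) = λ³ - 16λ² + 77λ - 116.
Step 2 — look for an integer root (rational root theorem: any rational root is an integer divisor of 116). Testing λ = 4:
  p(4) = 64 - 256 + 308 - 116 = 0  ✓
  Dividing out (λ - 4): p(λ) = (λ - 4)(λ² - 12λ + 29).
Step 3 — remaining eigenvalues from the quadratic λ² - 12λ + 29 = 0:
  Δ = 12² - 4·29 = 144 - 116 = 28,  λ = (12 ± √28)/2 = (12 ± 5.2915)/2 ≈ 8.6458 or 3.3542.
  Sorted: λ_1 = 8.6458,  λ_2 = 4,  λ_3 = 3.3542  (check: sum = 16 = tr ✓).

Step 4 — unit eigenvector for λ_1 ≈ 8.6458: v spans the null space of (Sigma - λ_1 I), whose rows are
  r_1 = (-1.6458, -2, 1),  r_2 = (-2, -3.6458, -1),  r_3 = (1, -1, -4.6458).
  v is orthogonal to every row, so take v ∝ r_1 × r_2 = ((-2)·(-1) - (1)·(-3.6458), (1)·(-2) - (-1.6458)·(-1), (-1.6458)·(-3.6458) - (-2)·(-2)) ≈ (5.6458, -3.6458, 2).
  Let u = (5.6458, -3.6458, 2).
  ||u|| = √((5.6458)² + (-3.6458)² + (2)²) = √(49.166) ≈ 7.0118,  v_1 = u/||u|| ≈ (0.8052, -0.5199, 0.2852) (||v_1|| = 1).

λ_1 = 8.6458,  λ_2 = 4,  λ_3 = 3.3542;  v_1 ≈ (0.8052, -0.5199, 0.2852)
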